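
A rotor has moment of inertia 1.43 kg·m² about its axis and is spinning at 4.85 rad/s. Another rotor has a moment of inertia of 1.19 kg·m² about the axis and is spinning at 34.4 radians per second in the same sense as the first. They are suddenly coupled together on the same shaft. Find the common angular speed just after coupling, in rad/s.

No external torque acts about the common axis, so total angular momentum is conserved.
Taking A's sense as positive: L = (1.430)(4.85) + (1.190)(34.4) = 47.87 kg·m²·rad/s.
Combined I = 1.430 + 1.190 = 2.620 kg·m².
ω_f = L / I = 47.87 / 2.620 = 18.27 rad/s.

|ω_f| ≈ 18.3 rad/s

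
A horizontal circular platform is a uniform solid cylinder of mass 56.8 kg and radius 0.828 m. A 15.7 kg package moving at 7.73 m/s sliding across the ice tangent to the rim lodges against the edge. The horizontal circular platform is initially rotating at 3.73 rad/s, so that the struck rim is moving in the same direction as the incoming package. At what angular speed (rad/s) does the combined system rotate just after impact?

About the central axle the impulsive forces during the collision are internal, so angular momentum about that axis is conserved.
I_p = ½(56.8)(0.828)² = 19.47 kg·m². Taking the sense of the package's angular momentum as positive, L_{package} = m v R = (15.7)(7.73)(0.828) = 100.5 kg·m²/s.
L_i = +I_p ω_p + m v R = +(19.47)(3.73) + 100.5 = 173.1 kg·m²/s.
After sticking, I_f = I_p + m R² = 19.47 + (15.7)(0.828)² = 30.23 kg·m².
ω_f = L_i / I_f = 173.1 / 30.23 = 5.726 rad/s.

|ω_f| ≈ 5.73 rad/s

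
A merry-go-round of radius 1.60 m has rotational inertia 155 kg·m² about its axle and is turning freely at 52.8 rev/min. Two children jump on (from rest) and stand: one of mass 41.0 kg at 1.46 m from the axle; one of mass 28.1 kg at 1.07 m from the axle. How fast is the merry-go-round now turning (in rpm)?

ω_f ≈ 29.8 rpm

No external torque acts about the axle; L_before = L_after.
Added inertia Σmr² = (41.0)(1.46)² + (28.1)(1.07)² = 119.6 kg·m²; I_f = 155.0 + 119.6 = 274.6 kg·m².
ω_f = I_p ω_i / I_f = (155.0)(52.8) / 274.6 = 29.81 rpm.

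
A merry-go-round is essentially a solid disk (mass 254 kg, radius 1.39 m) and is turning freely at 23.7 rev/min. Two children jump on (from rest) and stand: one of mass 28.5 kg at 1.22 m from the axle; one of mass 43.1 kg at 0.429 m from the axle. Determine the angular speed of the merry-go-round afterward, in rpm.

No external torque acts about the axle; L_before = L_after.
I_p = ½(254)(1.39)² = 245.4 kg·m².
Added inertia Σmr² = (28.5)(1.22)² + (43.1)(0.429)² = 50.35 kg·m²; I_f = 245.4 + 50.35 = 295.7 kg·m².
ω_f = I_p ω_i / I_f = (245.4)(23.7) / 295.7 = 19.66 rpm.

ω_f ≈ 19.7 rpm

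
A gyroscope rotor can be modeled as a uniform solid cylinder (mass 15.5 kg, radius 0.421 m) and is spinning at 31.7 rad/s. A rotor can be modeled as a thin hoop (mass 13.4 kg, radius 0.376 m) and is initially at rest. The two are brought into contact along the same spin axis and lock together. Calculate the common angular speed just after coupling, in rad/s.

No external torque acts about the common axis, so total angular momentum is conserved.
Moments of inertia: I_A = ½(15.5)(0.421)² = 1.374 kg·m²; I_B = (13.4)(0.376)² = 1.894 kg·m².
Taking A's sense as positive: L = (1.374)(31.7) = 43.54 kg·m²·rad/s.
Combined I = 1.374 + 1.894 = 3.268 kg·m².
ω_f = L / I = 43.54 / 3.268 = 13.32 rad/s.

|ω_f| ≈ 13.3 rad/s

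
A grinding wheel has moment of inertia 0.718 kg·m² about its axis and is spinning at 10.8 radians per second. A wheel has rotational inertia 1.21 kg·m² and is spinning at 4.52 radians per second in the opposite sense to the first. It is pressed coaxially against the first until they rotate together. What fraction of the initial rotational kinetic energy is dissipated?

No external torque acts about the common axis, so total angular momentum is conserved.
Taking A's sense as positive: L = (0.7180)(10.8) − (1.210)(4.52) = 2.285 kg·m²·rad/s.
Combined I = 0.7180 + 1.210 = 1.928 kg·m².
ω_f = L / I = 2.285 / 1.928 = 1.185 rad/s.
KE_i = ½ΣIω² = 54.23 J; KE_f = ½(1.928)(1.185)² = 1.354 J.
Fraction dissipated = (KE_i − KE_f)/KE_i = 0.9750.

fraction ≈ 0.975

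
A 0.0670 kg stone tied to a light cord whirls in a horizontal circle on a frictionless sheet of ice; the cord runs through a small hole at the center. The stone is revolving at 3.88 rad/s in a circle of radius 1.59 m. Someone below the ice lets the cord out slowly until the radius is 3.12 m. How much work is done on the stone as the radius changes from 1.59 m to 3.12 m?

W ≈ -0.944 J

No torque about the axis ⇒ m r₁² ω₁ = m r₂² ω₂.
ω₂ = ω₁ (r₁/r₂)² = (3.88)(1.59/3.12)² = 1.008 rad/s.
W = ΔKE = ½m(v₂² − v₁²) = -0.9439 J.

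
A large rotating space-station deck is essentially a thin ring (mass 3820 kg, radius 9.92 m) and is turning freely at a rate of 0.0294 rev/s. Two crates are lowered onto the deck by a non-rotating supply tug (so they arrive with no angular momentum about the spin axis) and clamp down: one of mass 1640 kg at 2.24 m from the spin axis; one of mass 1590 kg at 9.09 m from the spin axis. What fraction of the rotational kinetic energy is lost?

fraction ≈ 0.271

No external torque acts about the spin axis; L_before = L_after.
I_p = (3820)(9.92)² = 3.759e+05 kg·m².
Added inertia Σmr² = (1640)(2.24)² + (1590)(9.09)² = 1.396e+05 kg·m²; I_f = 3.759e+05 + 1.396e+05 = 5.155e+05 kg·m².
ω_f = I_p ω_i / I_f = (3.759e+05)(0.0294) / 5.155e+05 = 0.02144 rev/s.
KE_i = ½(3.759e+05)(0.1847 rad/s)² = 6414 J; KE_f = ½(5.155e+05)(0.1347)² = 4677 J.
Fraction lost = 0.2708.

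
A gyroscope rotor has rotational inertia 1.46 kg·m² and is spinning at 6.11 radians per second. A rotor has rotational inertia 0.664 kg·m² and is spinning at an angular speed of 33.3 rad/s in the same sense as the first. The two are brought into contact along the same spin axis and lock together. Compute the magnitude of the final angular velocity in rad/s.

|ω_f| ≈ 14.6 rad/s

The coupling torques are internal; angular momentum about the shared axis is conserved.
Taking A's sense as positive: L = (1.460)(6.11) + (0.6640)(33.3) = 31.03 kg·m²·rad/s.
Combined I = 1.460 + 0.6640 = 2.124 kg·m².
ω_f = L / I = 31.03 / 2.124 = 14.61 rad/s.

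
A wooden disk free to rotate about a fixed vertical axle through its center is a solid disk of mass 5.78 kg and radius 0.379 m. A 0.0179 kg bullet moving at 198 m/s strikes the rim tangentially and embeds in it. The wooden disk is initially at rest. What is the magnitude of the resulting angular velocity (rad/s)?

|ω_f| ≈ 3.22 rad/s

About the axle the impulsive forces during the collision are internal, so angular momentum about that axis is conserved.
I_p = ½(5.78)(0.379)² = 0.4151 kg·m². Taking the sense of the bullet's angular momentum as positive, L_{bullet} = m v R = (0.0179)(198)(0.379) = 1.343 kg·m²/s.
L_i = 0 + 1.343 = 1.343 kg·m²/s.
After sticking, I_f = I_p + m R² = 0.4151 + (0.0179)(0.379)² = 0.4177 kg·m².
ω_f = L_i / I_f = 1.343 / 0.4177 = 3.216 rad/s.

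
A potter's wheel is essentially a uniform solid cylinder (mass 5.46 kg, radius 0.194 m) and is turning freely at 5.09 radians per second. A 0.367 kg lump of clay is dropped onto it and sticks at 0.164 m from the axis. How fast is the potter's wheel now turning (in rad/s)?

No external torque acts about the axis; L_before = L_after.
I_p = ½(5.46)(0.194)² = 0.1027 kg·m².
Added inertia Σmr² = (0.367)(0.164)² = 0.009871 kg·m²; I_f = 0.1027 + 0.009871 = 0.1126 kg·m².
ω_f = I_p ω_i / I_f = (0.1027)(5.09) / 0.1126 = 4.644 rad/s.

ω_f ≈ 4.64 rad/s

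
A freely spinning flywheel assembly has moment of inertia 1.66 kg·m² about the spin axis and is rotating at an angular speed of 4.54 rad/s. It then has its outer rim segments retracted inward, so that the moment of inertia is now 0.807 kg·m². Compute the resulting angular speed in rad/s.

ω₂ ≈ 9.34 rad/s

With no external torque about the axis, L is conserved: I₁ω₁ = I₂ω₂.
ω₂ = I₁ω₁ / I₂ = (1.660)(4.54 rad/s) / (0.8070) = 9.339 rad/s.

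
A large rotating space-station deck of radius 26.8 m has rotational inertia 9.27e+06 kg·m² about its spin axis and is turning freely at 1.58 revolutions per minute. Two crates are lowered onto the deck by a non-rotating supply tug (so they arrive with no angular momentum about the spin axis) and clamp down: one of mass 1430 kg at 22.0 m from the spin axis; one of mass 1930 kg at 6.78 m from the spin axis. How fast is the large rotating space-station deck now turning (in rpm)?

ω_f ≈ 1.46 rpm

The added mass arrives with no angular momentum about the spin axis, and any external torque about the spin axis is negligible, so the system's angular momentum is conserved.
Added inertia Σmr² = (1430)(22.0)² + (1930)(6.78)² = 7.808e+05 kg·m²; I_f = 9.270e+06 + 7.808e+05 = 1.005e+07 kg·m².
ω_f = I_p ω_i / I_f = (9.270e+06)(1.58) / 1.005e+07 = 1.457 rpm.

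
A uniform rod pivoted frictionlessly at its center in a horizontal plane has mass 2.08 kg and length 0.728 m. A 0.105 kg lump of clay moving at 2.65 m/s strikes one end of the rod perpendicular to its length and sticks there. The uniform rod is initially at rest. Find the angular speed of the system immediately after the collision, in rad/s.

About the pivot the impulsive forces during the collision are internal, so angular momentum about that axis is conserved.
I_p = (1/12)(2.08)(0.728)² = 0.09186 kg·m². Taking the sense of the lump of clay's angular momentum as positive, L_{lump} = m v R = (0.105)(2.65)(0.728/2) = 0.1013 kg·m²/s.
L_i = 0 + 0.1013 = 0.1013 kg·m²/s.
After sticking, I_f = I_p + m R² = 0.09186 + (0.105)(0.728/2)² = 0.1058 kg·m².
ω_f = L_i / I_f = 0.1013 / 0.1058 = 0.9575 rad/s.

|ω_f| ≈ 0.958 rad/s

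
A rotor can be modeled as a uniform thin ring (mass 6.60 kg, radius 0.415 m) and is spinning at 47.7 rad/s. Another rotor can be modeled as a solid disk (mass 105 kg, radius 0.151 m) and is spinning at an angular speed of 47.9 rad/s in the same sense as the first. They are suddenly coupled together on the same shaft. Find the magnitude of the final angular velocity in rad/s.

No external torque acts about the common axis, so total angular momentum is conserved.
Moments of inertia: I_A = (6.60)(0.415)² = 1.137 kg·m²; I_B = ½(105)(0.151)² = 1.197 kg·m².
Taking A's sense as positive: L = (1.137)(47.7) + (1.197)(47.9) = 111.6 kg·m²·rad/s.
Combined I = 1.137 + 1.197 = 2.334 kg·m².
ω_f = L / I = 111.6 / 2.334 = 47.80 rad/s.

|ω_f| ≈ 47.8 rad/s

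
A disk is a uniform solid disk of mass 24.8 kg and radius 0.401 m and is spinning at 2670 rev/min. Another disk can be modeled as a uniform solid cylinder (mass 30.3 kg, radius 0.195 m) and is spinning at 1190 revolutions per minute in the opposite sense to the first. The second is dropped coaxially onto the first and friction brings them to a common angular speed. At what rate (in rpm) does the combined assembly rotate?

The coupling torques are internal; angular momentum about the shared axis is conserved.
Moments of inertia: I_A = ½(24.8)(0.401)² = 1.994 kg·m²; I_B = ½(30.3)(0.195)² = 0.5761 kg·m².
Taking A's sense as positive: L = (1.994)(2670) − (0.5761)(1190) = 4638 kg·m²·rpm.
Combined I = 1.994 + 0.5761 = 2.570 kg·m².
ω_f = L / I = 4638 / 2.570 = 1805 rpm.

|ω_f| ≈ 1800 rpm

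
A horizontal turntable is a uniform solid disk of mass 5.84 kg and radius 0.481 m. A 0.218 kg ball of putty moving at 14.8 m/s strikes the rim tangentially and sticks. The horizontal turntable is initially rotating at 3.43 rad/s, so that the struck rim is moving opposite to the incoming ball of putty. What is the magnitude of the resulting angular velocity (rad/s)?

|ω_f| ≈ 1.05 rad/s

About the axle the impulsive forces during the collision are internal, so angular momentum about that axis is conserved.
I_p = ½(5.84)(0.481)² = 0.6756 kg·m². Taking the sense of the ball of putty's angular momentum as positive, L_{ball} = m v R = (0.218)(14.8)(0.481) = 1.552 kg·m²/s.
L_i = −I_p ω_p + m v R = −(0.6756)(3.43) + 1.552 = -0.7653 kg·m²/s.
After sticking, I_f = I_p + m R² = 0.6756 + (0.218)(0.481)² = 0.7260 kg·m².
ω_f = L_i / I_f = -0.7653 / 0.7260 = -1.054 rad/s.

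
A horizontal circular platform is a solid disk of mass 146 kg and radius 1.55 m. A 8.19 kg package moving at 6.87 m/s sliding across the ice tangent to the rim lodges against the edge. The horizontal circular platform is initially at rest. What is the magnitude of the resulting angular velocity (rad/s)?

The axle reaction passes through the central axle and exerts no torque about it; angular momentum about the central axle is conserved through the impact.
I_p = ½(146)(1.55)² = 175.4 kg·m². Taking the sense of the package's angular momentum as positive, L_{package} = m v R = (8.19)(6.87)(1.55) = 87.21 kg·m²/s.
L_i = 0 + 87.21 = 87.21 kg·m²/s.
After sticking, I_f = I_p + m R² = 175.4 + (8.19)(1.55)² = 195.1 kg·m².
ω_f = L_i / I_f = 87.21 / 195.1 = 0.4471 rad/s.

|ω_f| ≈ 0.447 rad/s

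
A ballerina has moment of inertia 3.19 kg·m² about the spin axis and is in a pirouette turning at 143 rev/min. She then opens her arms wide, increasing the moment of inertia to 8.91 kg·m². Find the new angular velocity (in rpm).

With no external torque about the axis, L is conserved: I₁ω₁ = I₂ω₂.
ω₂ = I₁ω₁ / I₂ = (3.190)(143 rpm) / (8.910) = 51.20 rpm.

ω₂ ≈ 51.2 rpm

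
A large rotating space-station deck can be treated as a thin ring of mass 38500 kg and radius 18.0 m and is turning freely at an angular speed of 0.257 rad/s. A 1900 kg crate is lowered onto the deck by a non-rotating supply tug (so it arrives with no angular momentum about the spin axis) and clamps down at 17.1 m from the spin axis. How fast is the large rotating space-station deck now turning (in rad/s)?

ω_f ≈ 0.246 rad/s

The added mass arrives with no angular momentum about the spin axis, and any external torque about the spin axis is negligible, so the system's angular momentum is conserved.
I_p = (38500)(18.0)² = 1.247e+07 kg·m².
Added inertia Σmr² = (1900)(17.1)² = 5.556e+05 kg·m²; I_f = 1.247e+07 + 5.556e+05 = 1.303e+07 kg·m².
ω_f = I_p ω_i / I_f = (1.247e+07)(0.257) / 1.303e+07 = 0.2460 rad/s.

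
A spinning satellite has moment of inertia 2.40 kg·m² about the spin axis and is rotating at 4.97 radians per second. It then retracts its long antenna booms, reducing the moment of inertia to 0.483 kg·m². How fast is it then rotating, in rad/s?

With no external torque about the axis, L is conserved: I₁ω₁ = I₂ω₂.
ω₂ = I₁ω₁ / I₂ = (2.400)(4.97 rad/s) / (0.4830) = 24.70 rad/s.

ω₂ ≈ 24.7 rad/s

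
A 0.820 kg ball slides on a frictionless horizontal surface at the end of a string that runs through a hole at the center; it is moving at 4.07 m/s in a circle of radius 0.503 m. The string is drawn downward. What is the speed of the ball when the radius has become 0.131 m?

The only horizontal force on the mass is along the cord (radial), so it exerts no torque about the hole and angular momentum m v r is conserved.
v₂ = v₁ r₁ / r₂ = (4.07)(0.503) / (0.131) = 15.63 m/s.

v₂ ≈ 15.6 m/s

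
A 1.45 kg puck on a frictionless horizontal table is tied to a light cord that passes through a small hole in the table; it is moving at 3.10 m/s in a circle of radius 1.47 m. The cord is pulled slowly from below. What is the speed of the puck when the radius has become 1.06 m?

The only horizontal force on the mass is along the cord (radial), so it exerts no torque about the hole and angular momentum m v r is conserved.
v₂ = v₁ r₁ / r₂ = (3.10)(1.47) / (1.06) = 4.299 m/s.

v₂ ≈ 4.30 m/s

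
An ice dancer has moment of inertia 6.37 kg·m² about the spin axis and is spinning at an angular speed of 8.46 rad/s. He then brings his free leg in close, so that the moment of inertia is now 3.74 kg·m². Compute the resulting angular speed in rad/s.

With no external torque about the axis, L is conserved: I₁ω₁ = I₂ω₂.
ω₂ = I₁ω₁ / I₂ = (6.370)(8.46 rad/s) / (3.740) = 14.41 rad/s.

ω₂ ≈ 14.4 rad/s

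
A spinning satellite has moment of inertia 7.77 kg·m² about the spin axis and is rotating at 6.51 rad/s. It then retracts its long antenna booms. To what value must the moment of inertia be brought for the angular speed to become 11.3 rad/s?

Angular momentum about the spin axis is conserved since the torque about it is zero.
I₂ = I₁ω₁ / ω₂ = (7.77)(6.51) / (11.3) = 4.476 kg·m².

I₂ ≈ 4.48 kg·m²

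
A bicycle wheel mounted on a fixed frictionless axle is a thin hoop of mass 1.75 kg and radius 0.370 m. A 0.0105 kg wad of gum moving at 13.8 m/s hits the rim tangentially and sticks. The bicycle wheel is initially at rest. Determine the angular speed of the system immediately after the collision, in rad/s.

|ω_f| ≈ 0.222 rad/s

About the axle the impulsive forces during the collision are internal, so angular momentum about that axis is conserved.
I_p = (1.75)(0.370)² = 0.2396 kg·m². Taking the sense of the wad of gum's angular momentum as positive, L_{wad} = m v R = (0.0105)(13.8)(0.370) = 0.05361 kg·m²/s.
L_i = 0 + 0.05361 = 0.05361 kg·m²/s.
After sticking, I_f = I_p + m R² = 0.2396 + (0.0105)(0.370)² = 0.2410 kg·m².
ω_f = L_i / I_f = 0.05361 / 0.2410 = 0.2224 rad/s.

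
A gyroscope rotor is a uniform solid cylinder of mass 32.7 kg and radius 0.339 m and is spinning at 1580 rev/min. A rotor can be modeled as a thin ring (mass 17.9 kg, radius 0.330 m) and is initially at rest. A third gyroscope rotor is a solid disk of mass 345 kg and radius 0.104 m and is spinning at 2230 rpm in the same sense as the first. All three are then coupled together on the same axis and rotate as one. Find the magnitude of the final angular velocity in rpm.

No external torque acts about the common axis, so total angular momentum is conserved.
Moments of inertia: I_A = ½(32.7)(0.339)² = 1.879 kg·m²; I_B = (17.9)(0.330)² = 1.949 kg·m²; I_C = ½(345)(0.104)² = 1.866 kg·m².
Taking A's sense as positive: L = (1.879)(1580) + (1.866)(2230) = 7129 kg·m²·rpm.
Combined I = 1.879 + 1.949 + 1.866 = 5.694 kg·m².
ω_f = L / I = 7129 / 5.694 = 1252 rpm.

|ω_f| ≈ 1250 rpm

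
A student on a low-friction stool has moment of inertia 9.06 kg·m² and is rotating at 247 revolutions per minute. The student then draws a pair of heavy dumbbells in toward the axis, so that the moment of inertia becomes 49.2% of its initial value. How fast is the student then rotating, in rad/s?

No external torque acts about the spin axis, so angular momentum is conserved.
I₂ = 0.492 × 9.06 = 4.458 kg·m².
ω₂ = I₁ω₁ / I₂ = (9.060)(247 rpm) / (4.458) = 502.0 rpm = 52.57 rad/s.

ω₂ ≈ 52.6 rad/s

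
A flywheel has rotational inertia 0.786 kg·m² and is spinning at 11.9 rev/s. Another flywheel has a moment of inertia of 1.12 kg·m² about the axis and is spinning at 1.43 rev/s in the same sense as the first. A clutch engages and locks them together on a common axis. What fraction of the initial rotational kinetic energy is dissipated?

fraction ≈ 0.446

The coupling torques are internal; angular momentum about the shared axis is conserved.
Taking A's sense as positive: L = (0.7860)(11.9) + (1.120)(1.43) = 10.95 kg·m²·rev/s.
Combined I = 0.7860 + 1.120 = 1.906 kg·m².
ω_f = L / I = 10.95 / 1.906 = 5.748 rev/s.
KE_i = ½ΣIω² = 2242 J; KE_f = ½(1.906)(36.11)² = 1243 J.
Fraction dissipated = (KE_i − KE_f)/KE_i = 0.4457.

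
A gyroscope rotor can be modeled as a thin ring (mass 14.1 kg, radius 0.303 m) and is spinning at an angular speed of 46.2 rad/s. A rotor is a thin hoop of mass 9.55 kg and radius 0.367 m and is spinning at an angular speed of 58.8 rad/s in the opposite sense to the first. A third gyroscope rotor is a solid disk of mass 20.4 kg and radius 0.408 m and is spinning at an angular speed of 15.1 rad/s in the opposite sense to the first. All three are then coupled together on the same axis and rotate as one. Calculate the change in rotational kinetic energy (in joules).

The coupling torques are internal; angular momentum about the shared axis is conserved.
Moments of inertia: I_A = (14.1)(0.303)² = 1.295 kg·m²; I_B = (9.55)(0.367)² = 1.286 kg·m²; I_C = ½(20.4)(0.408)² = 1.698 kg·m².
Taking A's sense as positive: L = (1.295)(46.2) − (1.286)(58.8) − (1.698)(15.1) = -41.47 kg·m²·rad/s.
Combined I = 1.295 + 1.286 + 1.698 = 4.279 kg·m².
ω_f = L / I = -41.47 / 4.279 = -9.691 rad/s.
KE_i = ½ΣIω² = 3799 J; KE_f = ½(4.279)(9.691)² = 200.9 J.

ΔKE ≈ -3600 J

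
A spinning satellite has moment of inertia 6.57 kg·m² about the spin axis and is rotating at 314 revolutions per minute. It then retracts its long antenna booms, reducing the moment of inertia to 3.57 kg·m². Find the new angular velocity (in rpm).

Angular momentum about the spin axis is conserved since the torque about it is zero.
ω₂ = I₁ω₁ / I₂ = (6.570)(314 rpm) / (3.570) = 577.9 rpm.

ω₂ ≈ 578 rpm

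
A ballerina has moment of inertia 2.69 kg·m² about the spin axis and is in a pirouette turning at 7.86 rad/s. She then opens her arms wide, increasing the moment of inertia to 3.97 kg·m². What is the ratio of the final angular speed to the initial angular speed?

ω₂/ω₁ ≈ 0.678

No external torque acts about the spin axis, so angular momentum is conserved.
ω₂/ω₁ = I₁/I₂ = 2.690 / 3.970 = 0.6776.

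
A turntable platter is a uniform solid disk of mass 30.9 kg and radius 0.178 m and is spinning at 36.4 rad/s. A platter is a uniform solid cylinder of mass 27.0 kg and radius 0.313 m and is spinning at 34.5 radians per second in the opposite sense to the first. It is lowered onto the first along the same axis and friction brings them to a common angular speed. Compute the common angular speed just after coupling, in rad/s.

The coupling torques are internal; angular momentum about the shared axis is conserved.
Moments of inertia: I_A = ½(30.9)(0.178)² = 0.4895 kg·m²; I_B = ½(27.0)(0.313)² = 1.323 kg·m².
Taking A's sense as positive: L = (0.4895)(36.4) − (1.323)(34.5) = -27.81 kg·m²·rad/s.
Combined I = 0.4895 + 1.323 = 1.812 kg·m².
ω_f = L / I = -27.81 / 1.812 = -15.35 rad/s.

|ω_f| ≈ 15.3 rad/s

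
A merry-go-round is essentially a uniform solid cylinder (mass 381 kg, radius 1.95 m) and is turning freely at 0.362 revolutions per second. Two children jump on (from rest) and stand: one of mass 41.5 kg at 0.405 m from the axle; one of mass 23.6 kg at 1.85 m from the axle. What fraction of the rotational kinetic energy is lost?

fraction ≈ 0.108

No external torque acts about the axle; L_before = L_after.
I_p = ½(381)(1.95)² = 724.4 kg·m².
Added inertia Σmr² = (41.5)(0.405)² + (23.6)(1.85)² = 87.58 kg·m²; I_f = 724.4 + 87.58 = 812.0 kg·m².
ω_f = I_p ω_i / I_f = (724.4)(0.362) / 812.0 = 0.3230 rev/s.
KE_i = ½(724.4)(2.275 rad/s)² = 1874 J; KE_f = ½(812.0)(2.029)² = 1672 J.
Fraction lost = 0.1079.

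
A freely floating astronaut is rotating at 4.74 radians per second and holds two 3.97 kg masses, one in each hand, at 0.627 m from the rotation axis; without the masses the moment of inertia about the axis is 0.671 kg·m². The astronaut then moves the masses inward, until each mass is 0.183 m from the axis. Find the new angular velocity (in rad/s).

ω₂ ≈ 19.2 rad/s

Angular momentum about the spin axis is conserved since the torque about it is zero.
I₁ = 0.671 + 2(3.97)(0.627)² = 3.792 kg·m²; I₂ = 0.671 + 2(3.97)(0.183)² = 0.9369 kg·m².
ω₂ = I₁ω₁ / I₂ = (3.792)(4.74 rad/s) / (0.9369) = 19.19 rad/s.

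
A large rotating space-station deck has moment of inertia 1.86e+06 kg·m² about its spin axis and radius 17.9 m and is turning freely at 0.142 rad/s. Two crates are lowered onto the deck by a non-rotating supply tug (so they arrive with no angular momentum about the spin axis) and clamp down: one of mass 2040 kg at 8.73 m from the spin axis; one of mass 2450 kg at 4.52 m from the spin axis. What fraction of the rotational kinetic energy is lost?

The added mass arrives with no angular momentum about the spin axis, and any external torque about the spin axis is negligible, so the system's angular momentum is conserved.
Added inertia Σmr² = (2040)(8.73)² + (2450)(4.52)² = 2.055e+05 kg·m²; I_f = 1.860e+06 + 2.055e+05 = 2.066e+06 kg·m².
ω_f = I_p ω_i / I_f = (1.860e+06)(0.142) / 2.066e+06 = 0.1279 rad/s.
KE_i = ½(1.860e+06)(0.1420 rad/s)² = 18750 J; KE_f = ½(2.066e+06)(0.1279)² = 16890 J.
Fraction lost = 0.09950.

fraction ≈ 0.0995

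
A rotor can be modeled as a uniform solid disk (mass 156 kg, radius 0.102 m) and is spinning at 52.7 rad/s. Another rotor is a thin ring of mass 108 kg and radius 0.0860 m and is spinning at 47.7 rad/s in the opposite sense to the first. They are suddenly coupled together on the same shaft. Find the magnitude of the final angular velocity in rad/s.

|ω_f| ≈ 2.90 rad/s

The coupling torques are internal; angular momentum about the shared axis is conserved.
Moments of inertia: I_A = ½(156)(0.102)² = 0.8115 kg·m²; I_B = (108)(0.0860)² = 0.7988 kg·m².
Taking A's sense as positive: L = (0.8115)(52.7) − (0.7988)(47.7) = 4.665 kg·m²·rad/s.
Combined I = 0.8115 + 0.7988 = 1.610 kg·m².
ω_f = L / I = 4.665 / 1.610 = 2.897 rad/s.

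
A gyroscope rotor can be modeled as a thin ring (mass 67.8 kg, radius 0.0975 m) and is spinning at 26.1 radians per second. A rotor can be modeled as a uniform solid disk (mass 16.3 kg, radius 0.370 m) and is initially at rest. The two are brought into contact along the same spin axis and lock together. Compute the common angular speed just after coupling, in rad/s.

|ω_f| ≈ 9.56 rad/s

No external torque acts about the common axis, so total angular momentum is conserved.
Moments of inertia: I_A = (67.8)(0.0975)² = 0.6445 kg·m²; I_B = ½(16.3)(0.370)² = 1.116 kg·m².
Taking A's sense as positive: L = (0.6445)(26.1) = 16.82 kg·m²·rad/s.
Combined I = 0.6445 + 1.116 = 1.760 kg·m².
ω_f = L / I = 16.82 / 1.760 = 9.557 rad/s.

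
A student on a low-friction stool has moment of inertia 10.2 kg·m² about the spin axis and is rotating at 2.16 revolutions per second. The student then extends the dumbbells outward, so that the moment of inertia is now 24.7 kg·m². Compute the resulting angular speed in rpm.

ω₂ ≈ 53.5 rpm

No external torque acts about the spin axis, so angular momentum is conserved.
ω₂ = I₁ω₁ / I₂ = (10.20)(2.16 rev/s) / (24.70) = 0.8920 rev/s = 53.52 rpm.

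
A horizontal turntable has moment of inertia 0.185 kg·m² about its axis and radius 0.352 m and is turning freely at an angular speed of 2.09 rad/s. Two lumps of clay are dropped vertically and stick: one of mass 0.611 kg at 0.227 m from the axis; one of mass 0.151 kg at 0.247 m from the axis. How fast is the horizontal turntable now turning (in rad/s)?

The added mass arrives with no angular momentum about the axis, and any external torque about the axis is negligible, so the system's angular momentum is conserved.
Added inertia Σmr² = (0.611)(0.227)² + (0.151)(0.247)² = 0.04070 kg·m²; I_f = 0.1850 + 0.04070 = 0.2257 kg·m².
ω_f = I_p ω_i / I_f = (0.1850)(2.09) / 0.2257 = 1.713 rad/s.

ω_f ≈ 1.71 rad/s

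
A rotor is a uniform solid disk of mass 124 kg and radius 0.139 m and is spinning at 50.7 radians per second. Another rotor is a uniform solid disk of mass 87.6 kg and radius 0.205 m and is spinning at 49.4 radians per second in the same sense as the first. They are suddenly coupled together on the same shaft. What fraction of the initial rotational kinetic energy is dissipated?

The coupling torques are internal; angular momentum about the shared axis is conserved.
Moments of inertia: I_A = ½(124)(0.139)² = 1.198 kg·m²; I_B = ½(87.6)(0.205)² = 1.841 kg·m².
Taking A's sense as positive: L = (1.198)(50.7) + (1.841)(49.4) = 151.7 kg·m²·rad/s.
Combined I = 1.198 + 1.841 = 3.039 kg·m².
ω_f = L / I = 151.7 / 3.039 = 49.91 rad/s.
KE_i = ½ΣIω² = 3786 J; KE_f = ½(3.039)(49.91)² = 3785 J.
Fraction dissipated = (KE_i − KE_f)/KE_i = 0.0001620.

fraction ≈ 0.000162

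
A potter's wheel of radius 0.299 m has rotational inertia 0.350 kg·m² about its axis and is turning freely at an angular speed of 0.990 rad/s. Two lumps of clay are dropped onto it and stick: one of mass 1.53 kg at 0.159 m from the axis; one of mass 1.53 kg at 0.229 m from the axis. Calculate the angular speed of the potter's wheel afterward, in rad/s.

The added mass arrives with no angular momentum about the axis, and any external torque about the axis is negligible, so the system's angular momentum is conserved.
Added inertia Σmr² = (1.53)(0.159)² + (1.53)(0.229)² = 0.1189 kg·m²; I_f = 0.3500 + 0.1189 = 0.4689 kg·m².
ω_f = I_p ω_i / I_f = (0.3500)(0.990) / 0.4689 = 0.7389 rad/s.

ω_f ≈ 0.739 rad/s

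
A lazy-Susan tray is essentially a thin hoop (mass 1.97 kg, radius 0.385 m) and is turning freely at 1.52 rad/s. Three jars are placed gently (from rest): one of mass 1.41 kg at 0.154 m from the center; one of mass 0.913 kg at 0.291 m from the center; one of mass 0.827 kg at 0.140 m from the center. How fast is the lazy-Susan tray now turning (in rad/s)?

The added mass arrives with no angular momentum about the center, and any external torque about the center is negligible, so the system's angular momentum is conserved.
I_p = (1.97)(0.385)² = 0.2920 kg·m².
Added inertia Σmr² = (1.41)(0.154)² + (0.913)(0.291)² + (0.827)(0.140)² = 0.1270 kg·m²; I_f = 0.2920 + 0.1270 = 0.4190 kg·m².
ω_f = I_p ω_i / I_f = (0.2920)(1.52) / 0.4190 = 1.059 rad/s.

ω_f ≈ 1.06 rad/s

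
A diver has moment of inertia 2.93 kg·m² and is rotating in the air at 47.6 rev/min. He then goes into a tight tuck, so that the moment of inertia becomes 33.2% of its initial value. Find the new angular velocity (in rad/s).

ω₂ ≈ 15.0 rad/s

No external torque acts about the spin axis, so angular momentum is conserved.
I₂ = 0.332 × 2.93 = 0.9728 kg·m².
ω₂ = I₁ω₁ / I₂ = (2.930)(47.6 rpm) / (0.9728) = 143.4 rpm = 15.01 rad/s.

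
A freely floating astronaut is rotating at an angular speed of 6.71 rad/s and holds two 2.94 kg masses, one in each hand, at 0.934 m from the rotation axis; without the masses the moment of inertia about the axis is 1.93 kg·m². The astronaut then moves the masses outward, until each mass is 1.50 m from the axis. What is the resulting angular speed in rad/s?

ω₂ ≈ 3.12 rad/s

With no external torque about the axis, L is conserved: I₁ω₁ = I₂ω₂.
I₁ = 1.93 + 2(2.94)(0.934)² = 7.059 kg·m²; I₂ = 1.93 + 2(2.94)(1.50)² = 15.16 kg·m².
ω₂ = I₁ω₁ / I₂ = (7.059)(6.71 rad/s) / (15.16) = 3.125 rad/s.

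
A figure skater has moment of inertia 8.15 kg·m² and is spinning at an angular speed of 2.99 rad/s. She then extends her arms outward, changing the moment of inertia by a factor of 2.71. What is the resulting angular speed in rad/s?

No external torque acts about the spin axis, so angular momentum is conserved.
I₂ = 2.71 × 8.15 = 22.09 kg·m².
ω₂ = I₁ω₁ / I₂ = (8.150)(2.99 rad/s) / (22.09) = 1.103 rad/s.

ω₂ ≈ 1.10 rad/s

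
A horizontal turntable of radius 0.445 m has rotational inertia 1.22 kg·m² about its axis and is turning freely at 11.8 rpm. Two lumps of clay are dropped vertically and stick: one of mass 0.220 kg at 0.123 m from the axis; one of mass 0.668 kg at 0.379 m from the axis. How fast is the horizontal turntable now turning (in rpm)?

ω_f ≈ 10.9 rpm

No external torque acts about the axis; L_before = L_after.
Added inertia Σmr² = (0.220)(0.123)² + (0.668)(0.379)² = 0.09928 kg·m²; I_f = 1.220 + 0.09928 = 1.319 kg·m².
ω_f = I_p ω_i / I_f = (1.220)(11.8) / 1.319 = 10.91 rpm.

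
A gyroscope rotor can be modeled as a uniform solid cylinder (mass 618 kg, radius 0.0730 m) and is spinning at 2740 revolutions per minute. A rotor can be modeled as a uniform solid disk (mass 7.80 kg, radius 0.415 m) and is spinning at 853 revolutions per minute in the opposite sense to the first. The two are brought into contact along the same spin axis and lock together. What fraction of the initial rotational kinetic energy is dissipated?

fraction ≈ 0.479

No external torque acts about the common axis, so total angular momentum is conserved.
Moments of inertia: I_A = ½(618)(0.0730)² = 1.647 kg·m²; I_B = ½(7.80)(0.415)² = 0.6717 kg·m².
Taking A's sense as positive: L = (1.647)(2740) − (0.6717)(853) = 3939 kg·m²·rpm.
Combined I = 1.647 + 0.6717 = 2.318 kg·m².
ω_f = L / I = 3939 / 2.318 = 1699 rpm.
KE_i = ½ΣIω² = 70460 J; KE_f = ½(2.318)(177.9)² = 36690 J.
Fraction dissipated = (KE_i − KE_f)/KE_i = 0.4792.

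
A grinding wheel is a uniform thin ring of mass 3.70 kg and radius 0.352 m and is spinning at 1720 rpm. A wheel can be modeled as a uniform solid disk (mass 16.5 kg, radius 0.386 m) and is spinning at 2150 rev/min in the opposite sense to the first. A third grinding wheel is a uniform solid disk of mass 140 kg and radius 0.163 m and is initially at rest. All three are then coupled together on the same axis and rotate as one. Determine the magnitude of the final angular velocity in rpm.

No external torque acts about the common axis, so total angular momentum is conserved.
Moments of inertia: I_A = (3.70)(0.352)² = 0.4584 kg·m²; I_B = ½(16.5)(0.386)² = 1.229 kg·m²; I_C = ½(140)(0.163)² = 1.860 kg·m².
Taking A's sense as positive: L = (0.4584)(1720) − (1.229)(2150) = -1854 kg·m²·rpm.
Combined I = 0.4584 + 1.229 + 1.860 = 3.547 kg·m².
ω_f = L / I = -1854 / 3.547 = -522.7 rpm.

|ω_f| ≈ 523 rpm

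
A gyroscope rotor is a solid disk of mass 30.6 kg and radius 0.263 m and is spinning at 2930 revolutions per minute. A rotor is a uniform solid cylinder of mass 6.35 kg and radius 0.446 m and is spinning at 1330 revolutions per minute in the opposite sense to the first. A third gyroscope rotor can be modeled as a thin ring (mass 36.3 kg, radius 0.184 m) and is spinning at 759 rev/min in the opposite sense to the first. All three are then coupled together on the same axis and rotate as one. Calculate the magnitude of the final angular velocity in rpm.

|ω_f| ≈ 455 rpm

The coupling torques are internal; angular momentum about the shared axis is conserved.
Moments of inertia: I_A = ½(30.6)(0.263)² = 1.058 kg·m²; I_B = ½(6.35)(0.446)² = 0.6316 kg·m²; I_C = (36.3)(0.184)² = 1.229 kg·m².
Taking A's sense as positive: L = (1.058)(2930) − (0.6316)(1330) − (1.229)(759) = 1328 kg·m²·rpm.
Combined I = 1.058 + 0.6316 + 1.229 = 2.919 kg·m².
ω_f = L / I = 1328 / 2.919 = 455.0 rpm.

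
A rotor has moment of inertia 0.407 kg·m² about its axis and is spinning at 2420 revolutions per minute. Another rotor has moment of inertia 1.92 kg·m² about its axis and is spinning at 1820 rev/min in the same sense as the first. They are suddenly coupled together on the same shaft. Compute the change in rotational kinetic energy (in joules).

ΔKE ≈ -663 J

The coupling torques are internal; angular momentum about the shared axis is conserved.
Taking A's sense as positive: L = (0.4070)(2420) + (1.920)(1820) = 4479 kg·m²·rpm.
Combined I = 0.4070 + 1.920 = 2.327 kg·m².
ω_f = L / I = 4479 / 2.327 = 1925 rpm.
KE_i = ½ΣIω² = 47940 J; KE_f = ½(2.327)(201.6)² = 47280 J.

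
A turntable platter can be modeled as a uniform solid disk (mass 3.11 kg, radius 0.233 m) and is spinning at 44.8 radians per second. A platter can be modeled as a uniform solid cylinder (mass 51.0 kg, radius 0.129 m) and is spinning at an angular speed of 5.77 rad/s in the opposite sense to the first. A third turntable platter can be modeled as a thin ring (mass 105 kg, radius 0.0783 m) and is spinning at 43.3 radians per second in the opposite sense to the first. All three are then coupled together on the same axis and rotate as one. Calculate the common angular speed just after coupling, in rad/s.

|ω_f| ≈ 23.0 rad/s

The coupling torques are internal; angular momentum about the shared axis is conserved.
Moments of inertia: I_A = ½(3.11)(0.233)² = 0.08442 kg·m²; I_B = ½(51.0)(0.129)² = 0.4243 kg·m²; I_C = (105)(0.0783)² = 0.6437 kg·m².
Taking A's sense as positive: L = (0.08442)(44.8) − (0.4243)(5.77) − (0.6437)(43.3) = -26.54 kg·m²·rad/s.
Combined I = 0.08442 + 0.4243 + 0.6437 = 1.153 kg·m².
ω_f = L / I = -26.54 / 1.153 = -23.03 rad/s.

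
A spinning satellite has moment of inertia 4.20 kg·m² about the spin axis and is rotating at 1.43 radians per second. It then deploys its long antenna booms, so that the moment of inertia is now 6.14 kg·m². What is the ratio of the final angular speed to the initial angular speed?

Angular momentum about the spin axis is conserved since the torque about it is zero.
ω₂/ω₁ = I₁/I₂ = 4.200 / 6.140 = 0.6840.

ω₂/ω₁ ≈ 0.684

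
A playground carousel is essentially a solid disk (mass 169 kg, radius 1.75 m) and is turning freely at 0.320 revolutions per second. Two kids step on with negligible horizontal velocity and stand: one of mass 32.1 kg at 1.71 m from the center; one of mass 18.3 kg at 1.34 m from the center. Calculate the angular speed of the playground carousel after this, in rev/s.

The added mass arrives with no angular momentum about the center, and any external torque about the center is negligible, so the system's angular momentum is conserved.
I_p = ½(169)(1.75)² = 258.8 kg·m².
Added inertia Σmr² = (32.1)(1.71)² + (18.3)(1.34)² = 126.7 kg·m²; I_f = 258.8 + 126.7 = 385.5 kg·m².
ω_f = I_p ω_i / I_f = (258.8)(0.320) / 385.5 = 0.2148 rev/s.

ω_f ≈ 0.215 rev/s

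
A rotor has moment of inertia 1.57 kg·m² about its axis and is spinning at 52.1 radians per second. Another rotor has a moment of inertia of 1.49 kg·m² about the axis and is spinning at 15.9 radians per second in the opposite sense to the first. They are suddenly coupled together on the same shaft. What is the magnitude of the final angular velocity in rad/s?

|ω_f| ≈ 19.0 rad/s

The coupling torques are internal; angular momentum about the shared axis is conserved.
Taking A's sense as positive: L = (1.570)(52.1) − (1.490)(15.9) = 58.11 kg·m²·rad/s.
Combined I = 1.570 + 1.490 = 3.060 kg·m².
ω_f = L / I = 58.11 / 3.060 = 18.99 rad/s.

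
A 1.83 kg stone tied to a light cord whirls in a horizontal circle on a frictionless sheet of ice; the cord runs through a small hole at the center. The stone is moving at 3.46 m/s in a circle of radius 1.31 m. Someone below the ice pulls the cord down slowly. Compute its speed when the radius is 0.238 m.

v₂ ≈ 19.0 m/s

The only horizontal force on the mass is along the cord (radial), so it exerts no torque about the hole and angular momentum m v r is conserved.
v₂ = v₁ r₁ / r₂ = (3.46)(1.31) / (0.238) = 19.04 m/s.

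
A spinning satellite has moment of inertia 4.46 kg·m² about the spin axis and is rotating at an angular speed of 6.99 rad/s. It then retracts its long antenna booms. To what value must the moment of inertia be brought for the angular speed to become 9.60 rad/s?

Angular momentum about the spin axis is conserved since the torque about it is zero.
I₂ = I₁ω₁ / ω₂ = (4.46)(6.99) / (9.60) = 3.247 kg·m².

I₂ ≈ 3.25 kg·m²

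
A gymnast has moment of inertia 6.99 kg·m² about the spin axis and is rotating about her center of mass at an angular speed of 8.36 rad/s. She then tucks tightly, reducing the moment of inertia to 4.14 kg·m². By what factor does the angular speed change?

ω₂/ω₁ ≈ 1.69

No external torque acts about the spin axis, so angular momentum is conserved.
ω₂/ω₁ = I₁/I₂ = 6.990 / 4.140 = 1.688.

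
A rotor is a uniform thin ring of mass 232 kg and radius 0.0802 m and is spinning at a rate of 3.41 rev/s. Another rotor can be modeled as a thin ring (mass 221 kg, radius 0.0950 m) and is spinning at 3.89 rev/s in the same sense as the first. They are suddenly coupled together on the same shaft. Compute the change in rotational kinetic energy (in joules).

No external torque acts about the common axis, so total angular momentum is conserved.
Moments of inertia: I_A = (232)(0.0802)² = 1.492 kg·m²; I_B = (221)(0.0950)² = 1.995 kg·m².
Taking A's sense as positive: L = (1.492)(3.41) + (1.995)(3.89) = 12.85 kg·m²·rev/s.
Combined I = 1.492 + 1.995 = 3.487 kg·m².
ω_f = L / I = 12.85 / 3.487 = 3.685 rev/s.
KE_i = ½ΣIω² = 938.3 J; KE_f = ½(3.487)(23.15)² = 934.4 J.

ΔKE ≈ -3.88 J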